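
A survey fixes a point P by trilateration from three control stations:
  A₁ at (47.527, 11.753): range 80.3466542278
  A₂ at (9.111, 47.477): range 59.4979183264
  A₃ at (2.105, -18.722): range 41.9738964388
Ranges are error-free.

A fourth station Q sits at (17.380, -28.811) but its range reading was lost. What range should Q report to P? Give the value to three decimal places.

60.278

eq1: (x − 47.527)² + (y − 11.753)² = 80.3466542278²
eq2: (x − 9.111)² + (y − 47.477)² = 59.4979183264²
eq3: (x − 2.105)² + (y + 18.722)² = 41.9738964388²
eq1−eq3, eq1−eq2 (x²,y² cancel):
  -90.844·x − 60.950·y = 2651.772434
  -76.832·x + 71.448·y = 2855.709672
det = -90.844·71.448 − -60.950·-76.832 = -11173.532512
x = (2651.772434·71.448 − -60.950·2855.709672) / -11173.532512 = -32.533967
y = (-90.844·2855.709672 − 2651.772434·-76.832) / -11173.532512 = 4.983483
|P − Q| = √((-32.533967 − 17.380)² + (4.983483 − -28.811)²) = 60.278281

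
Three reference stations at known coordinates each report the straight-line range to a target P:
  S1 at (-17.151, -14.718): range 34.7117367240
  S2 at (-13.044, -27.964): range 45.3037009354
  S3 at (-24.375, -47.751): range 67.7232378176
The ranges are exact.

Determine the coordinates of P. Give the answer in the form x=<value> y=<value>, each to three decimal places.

x=0.146 y=15.377

eq1: (x + 17.151)² + (y + 14.718)² = 34.7117367240²
eq2: (x + 13.044)² + (y + 27.964)² = 45.3037009354²
eq3: (x + 24.375)² + (y + 47.751)² = 67.7232378176²
eq2−eq1, eq2−eq3 (x²,y² cancel):
  -8.214·x + 26.492·y = 406.165745
  -22.662·x − 39.574·y = -611.844228
det = -8.214·-39.574 − 26.492·-22.662 = 925.422540
x = (406.165745·-39.574 − 26.492·-611.844228) / 925.422540 = 0.146284
y = (-8.214·-611.844228 − 406.165745·-22.662) / 925.422540 = 15.376994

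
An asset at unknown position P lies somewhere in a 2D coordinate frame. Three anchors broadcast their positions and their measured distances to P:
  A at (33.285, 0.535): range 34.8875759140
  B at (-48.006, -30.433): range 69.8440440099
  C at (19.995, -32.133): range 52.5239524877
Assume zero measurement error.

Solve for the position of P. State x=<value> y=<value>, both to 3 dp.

eq1: (x − 33.285)² + (y − 0.535)² = 34.8875759140²
eq2: (x + 48.006)² + (y + 30.433)² = 69.8440440099²
eq3: (x − 19.995)² + (y + 32.133)² = 52.5239524877²
eq3−eq2, eq3−eq1 (x²,y² cancel):
  -136.002·x + 3.400·y = -321.011088
  26.580·x + 65.336·y = 1217.470368
det = -136.002·65.336 − 3.400·26.580 = -8976.198672
x = (-321.011088·65.336 − 3.400·1217.470368) / -8976.198672 = 2.797730
y = (-136.002·1217.470368 − -321.011088·26.580) / -8976.198672 = 17.495817

x=2.798 y=17.496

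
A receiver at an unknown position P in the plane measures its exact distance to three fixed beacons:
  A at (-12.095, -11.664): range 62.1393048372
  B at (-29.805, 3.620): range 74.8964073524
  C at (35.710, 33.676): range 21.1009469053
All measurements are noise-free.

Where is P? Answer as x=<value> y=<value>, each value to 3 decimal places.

x=44.310 y=14.407

eq1: (x + 12.095)² + (y + 11.664)² = 62.1393048372²
eq2: (x + 29.805)² + (y − 3.620)² = 74.8964073524²
eq3: (x − 35.710)² + (y − 33.676)² = 21.1009469053²
eq3−eq2, eq3−eq1 (x²,y² cancel):
  -131.030·x − 60.112·y = -6672.056525
  -95.610·x − 90.680·y = -5542.982400
det = -131.030·-90.680 − -60.112·-95.610 = 6134.492080
x = (-6672.056525·-90.680 − -60.112·-5542.982400) / 6134.492080 = 44.310486
y = (-131.030·-5542.982400 − -6672.056525·-95.610) / 6134.492080 = 14.407331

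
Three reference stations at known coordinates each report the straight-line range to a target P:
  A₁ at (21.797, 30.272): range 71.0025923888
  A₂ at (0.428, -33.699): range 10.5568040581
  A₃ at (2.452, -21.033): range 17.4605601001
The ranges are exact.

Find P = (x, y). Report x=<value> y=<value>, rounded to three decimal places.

eq1: (x − 21.797)² + (y − 30.272)² = 71.0025923888²
eq2: (x − 0.428)² + (y + 33.699)² = 10.5568040581²
eq3: (x − 2.452)² + (y + 21.033)² = 17.4605601001²
eq3−eq1, eq3−eq2 (x²,y² cancel):
  38.690·x + 102.610·y = -3793.393167
  -4.048·x − 25.332·y = 880.831439
det = 38.690·-25.332 − 102.610·-4.048 = -564.729800
x = (-3793.393167·-25.332 − 102.610·880.831439) / -564.729800 = -10.114787
y = (38.690·880.831439 − -3793.393167·-4.048) / -564.729800 = -33.155171

x=-10.115 y=-33.155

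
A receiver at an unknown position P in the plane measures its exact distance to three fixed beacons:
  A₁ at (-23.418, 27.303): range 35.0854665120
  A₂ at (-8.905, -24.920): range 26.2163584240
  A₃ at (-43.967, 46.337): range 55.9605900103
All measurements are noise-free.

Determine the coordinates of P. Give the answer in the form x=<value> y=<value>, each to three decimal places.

eq1: (x + 23.418)² + (y − 27.303)² = 35.0854665120²
eq2: (x + 8.905)² + (y + 24.920)² = 26.2163584240²
eq3: (x + 43.967)² + (y − 46.337)² = 55.9605900103²
eq2−eq3, eq2−eq1 (x²,y² cancel):
  -70.124·x + 142.514·y = 935.619048
  -29.026·x + 104.446·y = 49.858597
det = -70.124·104.446 − 142.514·-29.026 = -3187.559940
x = (935.619048·104.446 − 142.514·49.858597) / -3187.559940 = -28.428052
y = (-70.124·49.858597 − 935.619048·-29.026) / -3187.559940 = -7.422917

x=-28.428 y=-7.423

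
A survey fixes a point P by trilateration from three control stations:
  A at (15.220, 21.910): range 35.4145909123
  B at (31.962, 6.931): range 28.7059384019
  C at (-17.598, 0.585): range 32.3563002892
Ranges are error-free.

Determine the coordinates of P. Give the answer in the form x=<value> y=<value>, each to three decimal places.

eq1: (x − 15.220)² + (y − 21.910)² = 35.4145909123²
eq2: (x − 31.962)² + (y − 6.931)² = 28.7059384019²
eq3: (x + 17.598)² + (y − 0.585)² = 32.3563002892²
eq3−eq1, eq3−eq2 (x²,y² cancel):
  65.636·x + 42.650·y = 194.401590
  99.120·x + 12.692·y = 982.475645
det = 65.636·12.692 − 42.650·99.120 = -3394.415888
x = (194.401590·12.692 − 42.650·982.475645) / -3394.415888 = 11.617681
y = (65.636·982.475645 − 194.401590·99.120) / -3394.415888 = -13.320903

x=11.618 y=-13.321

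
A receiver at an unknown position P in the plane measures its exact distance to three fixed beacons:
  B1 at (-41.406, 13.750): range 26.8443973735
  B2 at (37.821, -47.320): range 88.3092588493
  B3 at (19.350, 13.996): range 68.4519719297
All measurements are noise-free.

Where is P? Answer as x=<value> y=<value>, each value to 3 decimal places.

x=-43.550 y=-13.009

eq1: (x + 41.406)² + (y − 13.750)² = 26.8443973735²
eq2: (x − 37.821)² + (y + 47.320)² = 88.3092588493²
eq3: (x − 19.350)² + (y − 13.996)² = 68.4519719297²
eq3−eq1, eq3−eq2 (x²,y² cancel):
  -121.512·x − 0.492·y = 5298.259611
  36.942·x − 122.632·y = -13.552812
det = -121.512·-122.632 − -0.492·36.942 = 14919.435048
x = (5298.259611·-122.632 − -0.492·-13.552812) / 14919.435048 = -43.550097
y = (-121.512·-13.552812 − 5298.259611·36.942) / 14919.435048 = -13.008634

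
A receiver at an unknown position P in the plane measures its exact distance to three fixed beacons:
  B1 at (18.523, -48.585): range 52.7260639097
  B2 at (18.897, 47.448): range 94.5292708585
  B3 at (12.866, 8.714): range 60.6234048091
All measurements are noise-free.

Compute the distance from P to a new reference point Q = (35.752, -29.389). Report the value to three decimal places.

67.485

eq1: (x − 18.523)² + (y + 48.585)² = 52.7260639097²
eq2: (x − 18.897)² + (y − 47.448)² = 94.5292708585²
eq3: (x − 12.866)² + (y − 8.714)² = 60.6234048091²
eq3−eq2, eq3−eq1 (x²,y² cancel):
  12.062·x + 77.468·y = -2893.644277
  11.314·x − 114.598·y = 3357.295397
det = 12.062·-114.598 − 77.468·11.314 = -2258.754028
x = (-2893.644277·-114.598 − 77.468·3357.295397) / -2258.754028 = -31.664752
y = (12.062·3357.295397 − -2893.644277·11.314) / -2258.754028 = -32.422472
|P − Q| = √((-31.664752 − 35.752)² + (-32.422472 − -29.389)²) = 67.484965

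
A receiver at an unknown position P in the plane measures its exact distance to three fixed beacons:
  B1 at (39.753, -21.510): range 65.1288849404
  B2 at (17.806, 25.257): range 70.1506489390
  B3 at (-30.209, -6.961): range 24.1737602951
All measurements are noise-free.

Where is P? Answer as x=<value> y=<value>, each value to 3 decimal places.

x=-24.751 y=-30.511

eq1: (x − 39.753)² + (y + 21.510)² = 65.1288849404²
eq2: (x − 17.806)² + (y − 25.257)² = 70.1506489390²
eq3: (x + 30.209)² + (y + 6.961)² = 24.1737602951²
eq2−eq3, eq2−eq1 (x²,y² cancel):
  -96.030·x − 64.436·y = 4342.812377
  43.894·x − 93.534·y = 1767.353317
det = -96.030·-93.534 − -64.436·43.894 = 11810.423804
x = (4342.812377·-93.534 − -64.436·1767.353317) / 11810.423804 = -24.750969
y = (-96.030·1767.353317 − 4342.812377·43.894) / 11810.423804 = -30.510535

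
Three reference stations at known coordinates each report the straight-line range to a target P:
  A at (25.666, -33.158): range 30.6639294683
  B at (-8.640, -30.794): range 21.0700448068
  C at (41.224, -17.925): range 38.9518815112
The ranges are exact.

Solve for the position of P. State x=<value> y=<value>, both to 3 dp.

eq1: (x − 25.666)² + (y + 33.158)² = 30.6639294683²
eq2: (x + 8.640)² + (y + 30.794)² = 21.0700448068²
eq3: (x − 41.224)² + (y + 17.925)² = 38.9518815112²
eq1−eq2, eq1−eq3 (x²,y² cancel):
  -68.612·x + 4.728·y = -238.946702
  31.116·x + 30.466·y = -314.445222
det = -68.612·30.466 − 4.728·31.116 = -2237.449640
x = (-238.946702·30.466 − 4.728·-314.445222) / -2237.449640 = 2.589132
y = (-68.612·-314.445222 − -238.946702·31.116) / -2237.449640 = -12.965557

x=2.589 y=-12.966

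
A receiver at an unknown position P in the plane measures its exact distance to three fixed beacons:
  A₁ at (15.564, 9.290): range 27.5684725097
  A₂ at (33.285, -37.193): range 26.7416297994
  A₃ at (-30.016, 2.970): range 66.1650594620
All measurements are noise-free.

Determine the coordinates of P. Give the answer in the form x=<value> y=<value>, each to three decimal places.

eq1: (x − 15.564)² + (y − 9.290)² = 27.5684725097²
eq2: (x − 33.285)² + (y + 37.193)² = 26.7416297994²
eq3: (x + 30.016)² + (y − 2.970)² = 66.1650594620²
eq1−eq2, eq1−eq3 (x²,y² cancel):
  35.442·x − 92.966·y = 2207.574190
  -91.160·x − 12.640·y = -3036.555457
det = 35.442·-12.640 − -92.966·-91.160 = -8922.767440
x = (2207.574190·-12.640 − -92.966·-3036.555457) / -8922.767440 = 34.765016
y = (35.442·-3036.555457 − 2207.574190·-91.160) / -8922.767440 = -10.492357

x=34.765 y=-10.492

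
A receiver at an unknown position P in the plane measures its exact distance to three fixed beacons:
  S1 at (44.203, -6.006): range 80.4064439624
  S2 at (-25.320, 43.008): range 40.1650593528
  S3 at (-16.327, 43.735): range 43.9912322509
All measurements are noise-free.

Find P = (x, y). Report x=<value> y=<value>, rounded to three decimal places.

x=-35.557 y=4.169

eq1: (x − 44.203)² + (y + 6.006)² = 80.4064439624²
eq2: (x + 25.320)² + (y − 43.008)² = 40.1650593528²
eq3: (x + 16.327)² + (y − 43.735)² = 43.9912322509²
eq3−eq1, eq3−eq2 (x²,y² cancel):
  121.060·x − 99.482·y = -4719.311625
  -17.986·x − 1.454·y = 633.465832
det = 121.060·-1.454 − -99.482·-17.986 = -1965.304492
x = (-4719.311625·-1.454 − -99.482·633.465832) / -1965.304492 = -35.556998
y = (121.060·633.465832 − -4719.311625·-17.986) / -1965.304492 = 4.169413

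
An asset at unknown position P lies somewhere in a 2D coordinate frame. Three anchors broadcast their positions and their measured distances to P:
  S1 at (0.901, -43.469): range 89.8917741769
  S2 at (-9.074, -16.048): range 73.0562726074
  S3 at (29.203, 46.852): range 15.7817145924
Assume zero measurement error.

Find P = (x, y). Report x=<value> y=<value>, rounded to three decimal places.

x=41.368 y=36.799

eq1: (x − 0.901)² + (y + 43.469)² = 89.8917741769²
eq2: (x + 9.074)² + (y + 16.048)² = 73.0562726074²
eq3: (x − 29.203)² + (y − 46.852)² = 15.7817145924²
eq3−eq1, eq3−eq2 (x²,y² cancel):
  -56.604·x − 180.642·y = -8989.027900
  -76.554·x − 125.800·y = -7796.205785
det = -56.604·-125.800 − -180.642·-76.554 = -6708.084468
x = (-8989.027900·-125.800 − -180.642·-7796.205785) / -6708.084468 = 41.368366
y = (-56.604·-7796.205785 − -8989.027900·-76.554) / -6708.084468 = 36.798822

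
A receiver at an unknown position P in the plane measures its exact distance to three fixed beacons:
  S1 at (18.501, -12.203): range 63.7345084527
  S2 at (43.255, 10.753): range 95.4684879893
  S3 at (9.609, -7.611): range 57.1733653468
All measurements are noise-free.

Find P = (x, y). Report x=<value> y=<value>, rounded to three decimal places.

eq1: (x − 18.501)² + (y + 12.203)² = 63.7345084527²
eq2: (x − 43.255)² + (y − 10.753)² = 95.4684879893²
eq3: (x − 9.609)² + (y + 7.611)² = 57.1733653468²
eq2−eq1, eq2−eq3 (x²,y² cancel):
  -49.508·x − 45.912·y = 3556.722807
  -67.292·x − 36.728·y = 4009.076662
det = -49.508·-36.728 − -45.912·-67.292 = -1271.180480
x = (3556.722807·-36.728 − -45.912·4009.076662) / -1271.180480 = -42.034482
y = (-49.508·4009.076662 − 3556.722807·-67.292) / -1271.180480 = -32.141481

x=-42.034 y=-32.141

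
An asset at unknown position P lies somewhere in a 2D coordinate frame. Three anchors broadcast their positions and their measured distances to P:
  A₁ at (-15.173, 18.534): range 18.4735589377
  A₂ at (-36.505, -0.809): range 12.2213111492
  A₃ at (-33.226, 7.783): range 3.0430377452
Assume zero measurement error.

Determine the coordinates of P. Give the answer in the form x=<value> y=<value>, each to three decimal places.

x=-31.792 y=10.467

eq1: (x + 15.173)² + (y − 18.534)² = 18.4735589377²
eq2: (x + 36.505)² + (y + 0.809)² = 12.2213111492²
eq3: (x + 33.226)² + (y − 7.783)² = 3.0430377452²
eq1−eq3, eq1−eq2 (x²,y² cancel):
  -36.106·x − 21.502·y = 922.825381
  -42.664·x − 38.686·y = 951.452355
det = -36.106·-38.686 − -21.502·-42.664 = 479.435388
x = (922.825381·-38.686 − -21.502·951.452355) / 479.435388 = -31.792176
y = (-36.106·951.452355 − 922.825381·-42.664) / 479.435388 = 10.467069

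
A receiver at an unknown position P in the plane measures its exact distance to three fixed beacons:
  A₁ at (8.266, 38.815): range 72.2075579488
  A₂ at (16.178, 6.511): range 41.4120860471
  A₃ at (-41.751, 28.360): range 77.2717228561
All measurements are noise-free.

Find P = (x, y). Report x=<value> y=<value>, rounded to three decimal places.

eq1: (x − 8.266)² + (y − 38.815)² = 72.2075579488²
eq2: (x − 16.178)² + (y − 6.511)² = 41.4120860471²
eq3: (x + 41.751)² + (y − 28.360)² = 77.2717228561²
eq3−eq1, eq3−eq2 (x²,y² cancel):
  100.034·x + 20.910·y = -215.516892
  115.858·x − 43.698·y = 2012.643486
det = 100.034·-43.698 − 20.910·115.858 = -6793.876512
x = (-215.516892·-43.698 − 20.910·2012.643486) / -6793.876512 = 4.808259
y = (100.034·2012.643486 − -215.516892·115.858) / -6793.876512 = -33.309722

x=4.808 y=-33.310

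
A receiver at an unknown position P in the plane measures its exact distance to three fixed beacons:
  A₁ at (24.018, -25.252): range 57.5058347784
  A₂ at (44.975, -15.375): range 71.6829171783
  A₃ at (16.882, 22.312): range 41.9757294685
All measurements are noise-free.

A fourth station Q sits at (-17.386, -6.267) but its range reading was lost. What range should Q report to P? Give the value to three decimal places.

15.500

eq1: (x − 24.018)² + (y + 25.252)² = 57.5058347784²
eq2: (x − 44.975)² + (y + 15.375)² = 71.6829171783²
eq3: (x − 16.882)² + (y − 22.312)² = 41.9757294685²
eq3−eq2, eq3−eq1 (x²,y² cancel):
  56.186·x − 75.374·y = -1900.164769
  14.272·x − 95.128·y = -1113.258609
det = 56.186·-95.128 − -75.374·14.272 = -4269.124080
x = (-1900.164769·-95.128 − -75.374·-1113.258609) / -4269.124080 = -22.685712
y = (56.186·-1113.258609 − -1900.164769·14.272) / -4269.124080 = 8.299219
|P − Q| = √((-22.685712 − -17.386)² + (8.299219 − -6.267)²) = 15.500377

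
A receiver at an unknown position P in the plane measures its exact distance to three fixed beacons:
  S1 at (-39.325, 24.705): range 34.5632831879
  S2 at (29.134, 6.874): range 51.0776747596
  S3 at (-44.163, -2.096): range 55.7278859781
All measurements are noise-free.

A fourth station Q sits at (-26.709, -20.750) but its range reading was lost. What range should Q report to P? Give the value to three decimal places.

64.297

eq1: (x + 39.325)² + (y − 24.705)² = 34.5632831879²
eq2: (x − 29.134)² + (y − 6.874)² = 51.0776747596²
eq3: (x + 44.163)² + (y + 2.096)² = 55.7278859781²
eq2−eq1, eq2−eq3 (x²,y² cancel):
  -136.918·x + 35.662·y = 2675.059132
  -146.594·x − 17.940·y = 562.053536
det = -136.918·-17.940 − 35.662·-146.594 = 7684.144148
x = (2675.059132·-17.940 − 35.662·562.053536) / 7684.144148 = -8.853883
y = (-136.918·562.053536 − 2675.059132·-146.594) / 7684.144148 = 41.018540
|P − Q| = √((-8.853883 − -26.709)² + (41.018540 − -20.750)²) = 64.297416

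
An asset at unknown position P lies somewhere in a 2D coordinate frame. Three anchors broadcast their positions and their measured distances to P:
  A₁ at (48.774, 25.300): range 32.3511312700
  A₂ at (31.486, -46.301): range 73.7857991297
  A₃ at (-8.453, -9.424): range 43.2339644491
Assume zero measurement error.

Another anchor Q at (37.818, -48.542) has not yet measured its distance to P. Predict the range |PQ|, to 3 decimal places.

77.485

eq1: (x − 48.774)² + (y − 25.300)² = 32.3511312700²
eq2: (x − 31.486)² + (y + 46.301)² = 73.7857991297²
eq3: (x + 8.453)² + (y + 9.424)² = 43.2339644491²
eq2−eq1, eq2−eq3 (x²,y² cancel):
  34.576·x + 143.202·y = 4281.590738
  -79.878·x + 73.754·y = 600.282659
det = 34.576·73.754 − 143.202·-79.878 = 13988.807660
x = (4281.590738·73.754 − 143.202·600.282659) / 13988.807660 = 16.429046
y = (34.576·600.282659 − 4281.590738·-79.878) / 13988.807660 = 25.932180
|P − Q| = √((16.429046 − 37.818)² + (25.932180 − -48.542)²) = 77.484778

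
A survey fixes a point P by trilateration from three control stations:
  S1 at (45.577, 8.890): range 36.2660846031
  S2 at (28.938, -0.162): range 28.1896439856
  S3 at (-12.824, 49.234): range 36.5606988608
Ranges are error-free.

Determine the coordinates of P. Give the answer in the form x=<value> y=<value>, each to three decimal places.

eq1: (x − 45.577)² + (y − 8.890)² = 36.2660846031²
eq2: (x − 28.938)² + (y + 0.162)² = 28.1896439856²
eq3: (x + 12.824)² + (y − 49.234)² = 36.5606988608²
eq1−eq2, eq1−eq3 (x²,y² cancel):
  -33.278·x − 18.104·y = -798.288077
  -116.802·x + 80.688·y = 410.690894
det = -33.278·80.688 − -18.104·-116.802 = -4799.718672
x = (-798.288077·80.688 − -18.104·410.690894) / -4799.718672 = 11.870929
y = (-33.278·410.690894 − -798.288077·-116.802) / -4799.718672 = 22.273934

x=11.871 y=22.274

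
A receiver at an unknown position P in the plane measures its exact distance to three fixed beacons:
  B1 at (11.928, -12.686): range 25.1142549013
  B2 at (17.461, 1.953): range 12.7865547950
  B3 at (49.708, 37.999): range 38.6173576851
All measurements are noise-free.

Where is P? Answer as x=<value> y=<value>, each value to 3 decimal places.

x=29.918 y=4.838

eq1: (x − 11.928)² + (y + 12.686)² = 25.1142549013²
eq2: (x − 17.461)² + (y − 1.953)² = 12.7865547950²
eq3: (x − 49.708)² + (y − 37.999)² = 38.6173576851²
eq1−eq3, eq1−eq2 (x²,y² cancel):
  75.560·x + 101.370·y = 2751.022970
  11.066·x + 29.278·y = 472.718766
det = 75.560·29.278 − 101.370·11.066 = 1090.485260
x = (2751.022970·29.278 − 101.370·472.718766) / 1090.485260 = 29.917827
y = (75.560·472.718766 − 2751.022970·11.066) / 1090.485260 = 4.838039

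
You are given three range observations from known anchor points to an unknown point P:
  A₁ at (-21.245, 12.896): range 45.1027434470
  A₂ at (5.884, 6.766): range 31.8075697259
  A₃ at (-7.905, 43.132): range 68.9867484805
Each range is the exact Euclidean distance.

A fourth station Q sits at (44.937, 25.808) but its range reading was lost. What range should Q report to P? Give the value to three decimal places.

eq1: (x + 21.245)² + (y − 12.896)² = 45.1027434470²
eq2: (x − 5.884)² + (y − 6.766)² = 31.8075697259²
eq3: (x + 7.905)² + (y − 43.132)² = 68.9867484805²
eq2−eq3, eq2−eq1 (x²,y² cancel):
  -27.578·x + 72.732·y = -1904.991737
  -54.258·x + 12.260·y = -485.279346
det = -27.578·12.260 − 72.732·-54.258 = 3608.186576
x = (-1904.991737·12.260 − 72.732·-485.279346) / 3608.186576 = 3.309180
y = (-27.578·-485.279346 − -1904.991737·-54.258) / 3608.186576 = -24.937183
|P − Q| = √((3.309180 − 44.937)² + (-24.937183 − 25.808)²) = 65.634968

65.635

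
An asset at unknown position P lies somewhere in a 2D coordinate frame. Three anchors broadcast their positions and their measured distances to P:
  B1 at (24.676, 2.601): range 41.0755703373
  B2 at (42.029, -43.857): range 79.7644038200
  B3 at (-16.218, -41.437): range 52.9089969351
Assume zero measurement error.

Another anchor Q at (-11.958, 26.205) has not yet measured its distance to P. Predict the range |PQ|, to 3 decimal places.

eq1: (x − 24.676)² + (y − 2.601)² = 41.0755703373²
eq2: (x − 42.029)² + (y + 43.857)² = 79.7644038200²
eq3: (x + 16.218)² + (y + 41.437)² = 52.9089969351²
eq2−eq1, eq2−eq3 (x²,y² cancel):
  -34.706·x + 92.916·y = 1600.954525
  -116.494·x + 4.840·y = 1853.173363
det = -34.706·4.840 − 92.916·-116.494 = 10656.179464
x = (1600.954525·4.840 − 92.916·1853.173363) / 10656.179464 = -15.431500
y = (-34.706·1853.173363 − 1600.954525·-116.494) / 10656.179464 = 11.466151
|P − Q| = √((-15.431500 − -11.958)² + (11.466151 − 26.205)²) = 15.142618

15.143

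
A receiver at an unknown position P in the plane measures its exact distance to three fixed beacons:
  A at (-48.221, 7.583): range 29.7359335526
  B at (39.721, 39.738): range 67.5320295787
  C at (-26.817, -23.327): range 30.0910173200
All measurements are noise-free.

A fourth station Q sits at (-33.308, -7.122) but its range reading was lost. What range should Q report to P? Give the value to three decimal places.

19.488

eq1: (x + 48.221)² + (y − 7.583)² = 29.7359335526²
eq2: (x − 39.721)² + (y − 39.738)² = 67.5320295787²
eq3: (x + 26.817)² + (y + 23.327)² = 30.0910173200²
eq3−eq1, eq3−eq2 (x²,y² cancel):
  -42.808·x + 61.820·y = 1140.709891
  133.076·x + 126.130·y = -1761.539629
det = -42.808·126.130 − 61.820·133.076 = -13626.131360
x = (1140.709891·126.130 − 61.820·-1761.539629) / -13626.131360 = -18.550835
y = (-42.808·-1761.539629 − 1140.709891·133.076) / -13626.131360 = 5.606369
|P − Q| = √((-18.550835 − -33.308)² + (5.606369 − -7.122)²) = 19.488081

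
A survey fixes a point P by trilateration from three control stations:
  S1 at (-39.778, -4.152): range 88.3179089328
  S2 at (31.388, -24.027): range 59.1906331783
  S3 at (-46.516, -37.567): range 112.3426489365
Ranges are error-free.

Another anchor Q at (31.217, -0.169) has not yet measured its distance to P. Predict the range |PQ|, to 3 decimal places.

eq1: (x + 39.778)² + (y + 4.152)² = 88.3179089328²
eq2: (x − 31.388)² + (y + 24.027)² = 59.1906331783²
eq3: (x + 46.516)² + (y + 37.567)² = 112.3426489365²
eq2−eq3, eq2−eq1 (x²,y² cancel):
  -155.808·x − 27.080·y = -7104.825242
  -142.332·x + 39.750·y = -4259.496867
det = -155.808·39.750 − -27.080·-142.332 = -10047.718560
x = (-7104.825242·39.750 − -27.080·-4259.496867) / -10047.718560 = 39.587492
y = (-155.808·-4259.496867 − -7104.825242·-142.332) / -10047.718560 = 34.592957
|P − Q| = √((39.587492 − 31.217)² + (34.592957 − -0.169)²) = 35.755542

35.756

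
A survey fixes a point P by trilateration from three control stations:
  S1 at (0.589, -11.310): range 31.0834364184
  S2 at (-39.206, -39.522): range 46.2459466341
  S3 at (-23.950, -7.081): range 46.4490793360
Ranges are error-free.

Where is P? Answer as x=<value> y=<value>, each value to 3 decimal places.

x=6.987 y=-41.728

eq1: (x − 0.589)² + (y + 11.310)² = 31.0834364184²
eq2: (x + 39.206)² + (y + 39.522)² = 46.2459466341²
eq3: (x + 23.950)² + (y + 7.081)² = 46.4490793360²
eq3−eq1, eq3−eq2 (x²,y² cancel):
  49.078·x − 8.458·y = 695.856912
  -30.512·x − 64.882·y = 2494.185250
det = 49.078·-64.882 − -8.458·-30.512 = -3442.349292
x = (695.856912·-64.882 − -8.458·2494.185250) / -3442.349292 = 6.987312
y = (49.078·2494.185250 − 695.856912·-30.512) / -3442.349292 = -41.727785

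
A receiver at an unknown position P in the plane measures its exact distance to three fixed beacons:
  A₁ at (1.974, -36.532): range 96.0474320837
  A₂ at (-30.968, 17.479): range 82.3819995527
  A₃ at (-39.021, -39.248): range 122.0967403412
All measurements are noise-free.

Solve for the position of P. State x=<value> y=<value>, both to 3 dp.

eq1: (x − 1.974)² + (y + 36.532)² = 96.0474320837²
eq2: (x + 30.968)² + (y − 17.479)² = 82.3819995527²
eq3: (x + 39.021)² + (y + 39.248)² = 122.0967403412²
eq1−eq2, eq1−eq3 (x²,y² cancel):
  -65.884·x + 108.022·y = 2364.364125
  -81.990·x − 5.432·y = -3957.944547
det = -65.884·-5.432 − 108.022·-81.990 = 9214.605668
x = (2364.364125·-5.432 − 108.022·-3957.944547) / 9214.605668 = 45.004841
y = (-65.884·-3957.944547 − 2364.364125·-81.990) / 9214.605668 = 49.336830

x=45.005 y=49.337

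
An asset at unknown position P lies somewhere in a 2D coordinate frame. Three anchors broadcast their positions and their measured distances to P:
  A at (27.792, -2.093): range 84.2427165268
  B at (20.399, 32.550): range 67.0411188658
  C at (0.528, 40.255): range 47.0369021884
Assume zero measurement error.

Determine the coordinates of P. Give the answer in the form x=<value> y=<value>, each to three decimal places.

eq1: (x − 27.792)² + (y + 2.093)² = 84.2427165268²
eq2: (x − 20.399)² + (y − 32.550)² = 67.0411188658²
eq3: (x − 0.528)² + (y − 40.255)² = 47.0369021884²
eq2−eq3, eq2−eq1 (x²,y² cancel):
  -39.742·x + 15.410·y = 2427.163559
  14.786·x − 69.286·y = -3301.169457
det = -39.742·-69.286 − 15.410·14.786 = 2525.711952
x = (2427.163559·-69.286 − 15.410·-3301.169457) / 2525.711952 = -46.441334
y = (-39.742·-3301.169457 − 2427.163559·14.786) / 2525.711952 = 37.734721

x=-46.441 y=37.735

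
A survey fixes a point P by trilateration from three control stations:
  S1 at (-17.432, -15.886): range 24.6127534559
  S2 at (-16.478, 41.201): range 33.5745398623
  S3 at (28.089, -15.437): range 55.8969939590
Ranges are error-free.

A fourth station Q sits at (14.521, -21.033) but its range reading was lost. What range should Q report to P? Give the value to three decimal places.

47.218

eq1: (x + 17.432)² + (y + 15.886)² = 24.6127534559²
eq2: (x + 16.478)² + (y − 41.201)² = 33.5745398623²
eq3: (x − 28.089)² + (y + 15.437)² = 55.8969939590²
eq2−eq3, eq2−eq1 (x²,y² cancel):
  89.134·x − 113.276·y = -2938.978202
  -1.908·x − 114.174·y = -891.345171
det = 89.134·-114.174 − -113.276·-1.908 = -10392.915924
x = (-2938.978202·-114.174 − -113.276·-891.345171) / -10392.915924 = -22.571806
y = (89.134·-891.345171 − -2938.978202·-1.908) / -10392.915924 = 8.184107
|P − Q| = √((-22.571806 − 14.521)² + (8.184107 − -21.033)²) = 47.217746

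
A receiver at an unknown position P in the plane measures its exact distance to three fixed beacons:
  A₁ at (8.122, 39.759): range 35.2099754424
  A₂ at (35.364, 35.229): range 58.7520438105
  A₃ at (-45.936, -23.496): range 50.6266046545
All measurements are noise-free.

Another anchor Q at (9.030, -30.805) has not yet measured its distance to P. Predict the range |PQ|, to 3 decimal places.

eq1: (x − 8.122)² + (y − 39.759)² = 35.2099754424²
eq2: (x − 35.364)² + (y − 35.229)² = 58.7520438105²
eq3: (x + 45.936)² + (y + 23.496)² = 50.6266046545²
eq2−eq1, eq2−eq3 (x²,y² cancel):
  -54.484·x + 9.060·y = 1367.110309
  -162.600·x − 117.450·y = 1059.232728
det = -54.484·-117.450 − 9.060·-162.600 = 7872.301800
x = (1367.110309·-117.450 − 9.060·1059.232728) / 7872.301800 = -21.615502
y = (-54.484·1059.232728 − 1367.110309·-162.600) / 7872.301800 = 20.906325
|P − Q| = √((-21.615502 − 9.030)² + (20.906325 − -30.805)²) = 60.109965

60.110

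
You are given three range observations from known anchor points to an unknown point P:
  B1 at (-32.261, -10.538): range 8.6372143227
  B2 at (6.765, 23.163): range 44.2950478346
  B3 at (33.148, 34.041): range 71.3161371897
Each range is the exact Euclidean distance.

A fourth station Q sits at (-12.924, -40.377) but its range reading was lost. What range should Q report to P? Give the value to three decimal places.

eq1: (x + 32.261)² + (y + 10.538)² = 8.6372143227²
eq2: (x − 6.765)² + (y − 23.163)² = 44.2950478346²
eq3: (x − 33.148)² + (y − 34.041)² = 71.3161371897²
eq1−eq2, eq1−eq3 (x²,y² cancel):
  78.052·x + 67.402·y = -2456.981562
  130.818·x + 89.158·y = -3905.631932
det = 78.052·89.158 − 67.402·130.818 = -1858.434620
x = (-2456.981562·89.158 − 67.402·-3905.631932) / -1858.434620 = -23.776915
y = (78.052·-3905.631932 − -2456.981562·130.818) / -1858.434620 = -8.918813
|P − Q| = √((-23.776915 − -12.924)² + (-8.918813 − -40.377)²) = 33.277670

33.278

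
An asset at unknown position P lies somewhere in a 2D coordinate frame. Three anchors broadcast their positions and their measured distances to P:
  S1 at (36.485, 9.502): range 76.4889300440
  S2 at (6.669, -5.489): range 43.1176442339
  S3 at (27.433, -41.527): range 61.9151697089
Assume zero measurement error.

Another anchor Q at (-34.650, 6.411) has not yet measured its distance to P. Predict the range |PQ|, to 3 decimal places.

eq1: (x − 36.485)² + (y − 9.502)² = 76.4889300440²
eq2: (x − 6.669)² + (y + 5.489)² = 43.1176442339²
eq3: (x − 27.433)² + (y + 41.527)² = 61.9151697089²
eq3−eq2, eq3−eq1 (x²,y² cancel):
  -41.528·x + 72.076·y = -428.099540
  18.104·x + 102.058·y = -3072.686168
det = -41.528·102.058 − 72.076·18.104 = -5543.128528
x = (-428.099540·102.058 − 72.076·-3072.686168) / -5543.128528 = -32.071410
y = (-41.528·-3072.686168 − -428.099540·18.104) / -5543.128528 = -24.418129
|P − Q| = √((-32.071410 − -34.650)² + (-24.418129 − 6.411)²) = 30.936779

30.937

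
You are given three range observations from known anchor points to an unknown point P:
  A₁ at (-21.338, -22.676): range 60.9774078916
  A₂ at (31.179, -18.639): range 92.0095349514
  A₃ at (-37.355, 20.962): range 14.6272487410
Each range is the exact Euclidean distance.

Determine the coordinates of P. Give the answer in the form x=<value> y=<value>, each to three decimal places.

eq1: (x + 21.338)² + (y + 22.676)² = 60.9774078916²
eq2: (x − 31.179)² + (y + 18.639)² = 92.0095349514²
eq3: (x + 37.355)² + (y − 20.962)² = 14.6272487410²
eq1−eq2, eq1−eq3 (x²,y² cancel):
  105.034·x + 8.074·y = -4397.479107
  -32.034·x + 87.276·y = 4369.578116
det = 105.034·87.276 − 8.074·-32.034 = 9425.589900
x = (-4397.479107·87.276 − 8.074·4369.578116) / 9425.589900 = -44.461340
y = (105.034·4369.578116 − -4397.479107·-32.034) / 9425.589900 = 33.747004

x=-44.461 y=33.747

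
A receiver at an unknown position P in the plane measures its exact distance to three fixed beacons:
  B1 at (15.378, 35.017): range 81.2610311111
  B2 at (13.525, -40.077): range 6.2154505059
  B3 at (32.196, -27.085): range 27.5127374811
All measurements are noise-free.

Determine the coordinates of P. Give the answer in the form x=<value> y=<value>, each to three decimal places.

eq1: (x − 15.378)² + (y − 35.017)² = 81.2610311111²
eq2: (x − 13.525)² + (y + 40.077)² = 6.2154505059²
eq3: (x − 32.196)² + (y + 27.085)² = 27.5127374811²
eq3−eq2, eq3−eq1 (x²,y² cancel):
  -37.342·x − 25.984·y = 737.230812
  -33.636·x + 124.204·y = -6153.910922
det = -37.342·124.204 − -25.984·-33.636 = -5512.023592
x = (737.230812·124.204 − -25.984·-6153.910922) / -5512.023592 = 12.397662
y = (-37.342·-6153.910922 − 737.230812·-33.636) / -5512.023592 = -46.189359

x=12.398 y=-46.189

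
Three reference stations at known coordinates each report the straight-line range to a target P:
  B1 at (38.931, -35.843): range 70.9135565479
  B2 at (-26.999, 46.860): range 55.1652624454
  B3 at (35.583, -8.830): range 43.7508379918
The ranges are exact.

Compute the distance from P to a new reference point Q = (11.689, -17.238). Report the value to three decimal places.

eq1: (x − 38.931)² + (y + 35.843)² = 70.9135565479²
eq2: (x + 26.999)² + (y − 46.860)² = 55.1652624454²
eq3: (x − 35.583)² + (y + 8.830)² = 43.7508379918²
eq1−eq2, eq1−eq3 (x²,y² cancel):
  -131.860·x + 165.406·y = 2109.988513
  -6.696·x + 54.026·y = 1658.372056
det = -131.860·54.026 − 165.406·-6.696 = -6016.309784
x = (2109.988513·54.026 − 165.406·1658.372056) / -6016.309784 = 26.645976
y = (-131.860·1658.372056 − 2109.988513·-6.696) / -6016.309784 = 33.998325
|P − Q| = √((26.645976 − 11.689)² + (33.998325 − -17.238)²) = 53.374827

53.375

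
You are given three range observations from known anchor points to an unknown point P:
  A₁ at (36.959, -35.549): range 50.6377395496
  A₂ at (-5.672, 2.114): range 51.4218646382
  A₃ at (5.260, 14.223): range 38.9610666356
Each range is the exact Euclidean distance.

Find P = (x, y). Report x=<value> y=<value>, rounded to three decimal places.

x=44.220 y=14.566

eq1: (x − 36.959)² + (y + 35.549)² = 50.6377395496²
eq2: (x + 5.672)² + (y − 2.114)² = 51.4218646382²
eq3: (x − 5.260)² + (y − 14.223)² = 38.9610666356²
eq3−eq2, eq3−eq1 (x²,y² cancel):
  -21.864·x − 24.218·y = -1319.564198
  63.398·x − 99.544·y = 1353.521800
det = -21.864·-99.544 − -24.218·63.398 = 3711.802780
x = (-1319.564198·-99.544 − -24.218·1353.521800) / 3711.802780 = 44.219561
y = (-21.864·1353.521800 − -1319.564198·63.398) / 3711.802780 = 14.565518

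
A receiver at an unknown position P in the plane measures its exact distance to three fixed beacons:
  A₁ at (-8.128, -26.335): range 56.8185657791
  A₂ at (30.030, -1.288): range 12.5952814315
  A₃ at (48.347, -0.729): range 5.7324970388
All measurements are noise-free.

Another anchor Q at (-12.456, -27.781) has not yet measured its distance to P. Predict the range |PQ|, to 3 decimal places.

61.338

eq1: (x + 8.128)² + (y + 26.335)² = 56.8185657791²
eq2: (x − 30.030)² + (y + 1.288)² = 12.5952814315²
eq3: (x − 48.347)² + (y + 0.729)² = 5.7324970388²
eq3−eq2, eq3−eq1 (x²,y² cancel):
  -36.634·x − 1.118·y = -1560.283598
  -112.950·x − 51.212·y = -4773.855136
det = -36.634·-51.212 − -1.118·-112.950 = 1749.822308
x = (-1560.283598·-51.212 − -1.118·-4773.855136) / 1749.822308 = 42.614655
y = (-36.634·-4773.855136 − -1560.283598·-112.950) / 1749.822308 = -0.770720
|P − Q| = √((42.614655 − -12.456)² + (-0.770720 − -27.781)²) = 61.337853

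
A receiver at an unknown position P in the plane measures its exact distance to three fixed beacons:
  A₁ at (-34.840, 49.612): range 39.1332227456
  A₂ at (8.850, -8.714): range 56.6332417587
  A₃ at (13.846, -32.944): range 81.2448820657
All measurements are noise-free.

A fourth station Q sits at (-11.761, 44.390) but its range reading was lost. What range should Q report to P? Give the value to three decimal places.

eq1: (x + 34.840)² + (y − 49.612)² = 39.1332227456²
eq2: (x − 8.850)² + (y + 8.714)² = 56.6332417587²
eq3: (x − 13.846)² + (y + 32.944)² = 81.2448820657²
eq3−eq1, eq3−eq2 (x²,y² cancel):
  -97.372·x + 165.112·y = 7467.479031
  -9.992·x + 48.460·y = 2270.644234
det = -97.372·48.460 − 165.112·-9.992 = -3068.848016
x = (7467.479031·48.460 − 165.112·2270.644234) / -3068.848016 = 4.248036
y = (-97.372·2270.644234 − 7467.479031·-9.992) / -3068.848016 = 47.731956
|P − Q| = √((4.248036 − -11.761)² + (47.731956 − 44.390)²) = 16.354140

16.354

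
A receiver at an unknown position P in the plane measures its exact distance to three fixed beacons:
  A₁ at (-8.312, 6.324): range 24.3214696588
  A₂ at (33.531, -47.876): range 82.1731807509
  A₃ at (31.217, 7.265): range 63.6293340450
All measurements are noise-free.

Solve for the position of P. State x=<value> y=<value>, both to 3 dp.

eq1: (x + 8.312)² + (y − 6.324)² = 24.3214696588²
eq2: (x − 33.531)² + (y + 47.876)² = 82.1731807509²
eq3: (x − 31.217)² + (y − 7.265)² = 63.6293340450²
eq2−eq1, eq2−eq3 (x²,y² cancel):
  -83.686·x + 108.400·y = 2853.540731
  -4.628·x + 110.282·y = 314.581461
det = -83.686·110.282 − 108.400·-4.628 = -8727.384252
x = (2853.540731·110.282 − 108.400·314.581461) / -8727.384252 = -32.150933
y = (-83.686·314.581461 − 2853.540731·-4.628) / -8727.384252 = 1.503300

x=-32.151 y=1.503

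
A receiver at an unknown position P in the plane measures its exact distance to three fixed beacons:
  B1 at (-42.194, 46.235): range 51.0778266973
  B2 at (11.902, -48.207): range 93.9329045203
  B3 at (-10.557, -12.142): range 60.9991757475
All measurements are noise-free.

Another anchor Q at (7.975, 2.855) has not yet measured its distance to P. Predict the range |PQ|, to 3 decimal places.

eq1: (x + 42.194)² + (y − 46.235)² = 51.0778266973²
eq2: (x − 11.902)² + (y + 48.207)² = 93.9329045203²
eq3: (x + 10.557)² + (y + 12.142)² = 60.9991757475²
eq1−eq2, eq1−eq3 (x²,y² cancel):
  108.192·x − 188.884·y = -7666.882579
  63.274·x − 116.754·y = -4771.085510
det = 108.192·-116.754 − -188.884·63.274 = -680.402552
x = (-7666.882579·-116.754 − -188.884·-4771.085510) / -680.402552 = 8.880782
y = (108.192·-4771.085510 − -7666.882579·63.274) / -680.402552 = 45.677305
|P − Q| = √((8.880782 − 7.975)² + (45.677305 − 2.855)²) = 42.831884

42.832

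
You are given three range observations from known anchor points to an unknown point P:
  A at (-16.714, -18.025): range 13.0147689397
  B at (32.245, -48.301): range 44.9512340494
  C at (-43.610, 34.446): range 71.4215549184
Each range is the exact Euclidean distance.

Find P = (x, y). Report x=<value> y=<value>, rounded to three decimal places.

eq1: (x + 16.714)² + (y + 18.025)² = 13.0147689397²
eq2: (x − 32.245)² + (y + 48.301)² = 44.9512340494²
eq3: (x + 43.610)² + (y − 34.446)² = 71.4215549184²
eq2−eq1, eq2−eq3 (x²,y² cancel):
  -97.918·x + 60.552·y = -917.238973
  -151.710·x + 165.494·y = -3364.792674
det = -97.918·165.494 − 60.552·-151.710 = -7018.497572
x = (-917.238973·165.494 − 60.552·-3364.792674) / -7018.497572 = -7.401496
y = (-97.918·-3364.792674 − -917.238973·-151.710) / -7018.497572 = -27.116836

x=-7.401 y=-27.117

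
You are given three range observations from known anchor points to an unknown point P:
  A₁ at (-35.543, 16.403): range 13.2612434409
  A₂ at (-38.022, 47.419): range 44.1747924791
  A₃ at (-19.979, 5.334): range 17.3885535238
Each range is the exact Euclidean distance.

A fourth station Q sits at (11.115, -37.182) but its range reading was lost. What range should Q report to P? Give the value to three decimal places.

63.034

eq1: (x + 35.543)² + (y − 16.403)² = 13.2612434409²
eq2: (x + 38.022)² + (y − 47.419)² = 44.1747924791²
eq3: (x + 19.979)² + (y − 5.334)² = 17.3885535238²
eq1−eq2, eq1−eq3 (x²,y² cancel):
  -4.958·x + 62.032·y = 386.319074
  31.128·x − 22.138·y = -1231.252477
det = -4.958·-22.138 − 62.032·31.128 = -1821.171892
x = (386.319074·-22.138 − 62.032·-1231.252477) / -1821.171892 = -37.242351
y = (-4.958·-1231.252477 − 386.319074·31.128) / -1821.171892 = 3.251088
|P − Q| = √((-37.242351 − 11.115)² + (3.251088 − -37.182)²) = 63.033864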